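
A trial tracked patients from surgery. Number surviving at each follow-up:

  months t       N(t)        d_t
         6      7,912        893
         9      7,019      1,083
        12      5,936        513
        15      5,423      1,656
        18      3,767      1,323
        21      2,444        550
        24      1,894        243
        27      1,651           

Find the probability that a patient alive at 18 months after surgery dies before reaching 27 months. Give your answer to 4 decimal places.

P(die before 27 | alive at 18) = 1 − N(27)/N(18) = 1 − 1,651/3,767 = (2,116)/3,767 = 0.561720.

0.5617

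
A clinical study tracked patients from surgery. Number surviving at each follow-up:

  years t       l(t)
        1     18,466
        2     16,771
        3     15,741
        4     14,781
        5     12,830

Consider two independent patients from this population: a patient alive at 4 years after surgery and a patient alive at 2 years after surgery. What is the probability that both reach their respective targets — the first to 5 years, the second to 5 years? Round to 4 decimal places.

p₁ = l(5)/l(4) = 12,830/14,781 = 0.868006; p₂ = l(5)/l(2) = 12,830/16,771 = 0.765011.
P(both) = p₁ × p₂ = 0.868006 × 0.765011 = 0.664034.

0.6640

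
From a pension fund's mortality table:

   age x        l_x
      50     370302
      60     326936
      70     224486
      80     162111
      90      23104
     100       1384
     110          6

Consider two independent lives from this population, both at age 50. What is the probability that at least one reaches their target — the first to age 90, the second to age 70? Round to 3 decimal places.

0.631

p₁ = l_90/l_50 = 23104/370302 = 0.062392; p₂ = l_70/l_50 = 224486/370302 = 0.606224.
P(at least one) = 1 − (1−p₁)(1−p₂) = 1 − 0.937608 × 0.393776 = 0.630792.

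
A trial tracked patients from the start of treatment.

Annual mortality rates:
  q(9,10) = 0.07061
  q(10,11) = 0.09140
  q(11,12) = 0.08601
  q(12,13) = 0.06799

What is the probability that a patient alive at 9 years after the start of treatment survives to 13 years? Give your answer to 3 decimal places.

The overall survival probability is (1 − 0.07061) × (1 − 0.09140) × (1 − 0.08601) × (1 − 0.06799).
= 0.92939 × 0.90860 × 0.91399 × 0.93201 = 0.719338.

0.719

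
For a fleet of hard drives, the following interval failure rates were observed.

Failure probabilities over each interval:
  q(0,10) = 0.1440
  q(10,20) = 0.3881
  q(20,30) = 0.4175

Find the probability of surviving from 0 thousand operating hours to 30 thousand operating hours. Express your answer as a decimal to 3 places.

0.305

The overall survival probability is (1 − 0.1440) × (1 − 0.3881) × (1 − 0.4175).
= 0.8560 × 0.6119 × 0.5825 = 0.305106.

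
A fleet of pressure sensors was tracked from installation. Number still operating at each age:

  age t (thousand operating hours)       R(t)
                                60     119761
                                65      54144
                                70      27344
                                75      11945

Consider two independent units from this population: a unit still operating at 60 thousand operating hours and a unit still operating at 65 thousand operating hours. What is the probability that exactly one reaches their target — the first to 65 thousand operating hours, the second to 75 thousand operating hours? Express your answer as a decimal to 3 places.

0.473

p₁ = R(65)/R(60) = 54144/119761 = 0.452100; p₂ = R(75)/R(65) = 11945/54144 = 0.220615.
P(exactly one) = p₁(1−p₂) + (1−p₁)p₂ = 0.352360 + 0.120875 = 0.473235.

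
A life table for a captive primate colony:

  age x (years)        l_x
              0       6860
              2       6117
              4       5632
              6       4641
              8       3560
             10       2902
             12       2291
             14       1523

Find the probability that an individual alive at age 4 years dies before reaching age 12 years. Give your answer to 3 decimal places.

P(die before 12 | alive at 4) = 1 − l_12/l_4 = 1 − 2291/5632 = (3341)/5632 = 0.593217.

0.593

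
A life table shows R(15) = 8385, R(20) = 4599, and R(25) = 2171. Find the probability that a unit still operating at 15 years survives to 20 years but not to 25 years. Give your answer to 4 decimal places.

This is the probability of reaching 20 but not 25, conditional on being operational at 15: (R(20) − R(25)) / R(15).
= (4599 − 2171) / 8385 = 2428 / 8385 = 0.289565.

0.2896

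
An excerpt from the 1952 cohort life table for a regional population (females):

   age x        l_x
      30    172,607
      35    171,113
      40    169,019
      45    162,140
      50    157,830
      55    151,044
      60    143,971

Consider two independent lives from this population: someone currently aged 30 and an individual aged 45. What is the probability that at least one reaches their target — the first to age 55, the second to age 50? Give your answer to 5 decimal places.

p₁ = l_55/l_30 = 151,044/172,607 = 0.875075; p₂ = l_50/l_45 = 157,830/162,140 = 0.973418.
P(at least one) = 1 − (1−p₁)(1−p₂) = 1 − 0.124925 × 0.026582 = 0.996679.

0.99668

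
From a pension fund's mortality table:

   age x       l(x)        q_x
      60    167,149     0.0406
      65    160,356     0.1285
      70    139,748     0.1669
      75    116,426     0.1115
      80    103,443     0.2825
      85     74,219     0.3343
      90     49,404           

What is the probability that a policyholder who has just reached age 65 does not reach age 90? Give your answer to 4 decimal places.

P(die before 90 | alive at 65) = 1 − l(90)/l(65) = 1 − 49,404/160,356 = (110,952)/160,356 = 0.691910.

0.6919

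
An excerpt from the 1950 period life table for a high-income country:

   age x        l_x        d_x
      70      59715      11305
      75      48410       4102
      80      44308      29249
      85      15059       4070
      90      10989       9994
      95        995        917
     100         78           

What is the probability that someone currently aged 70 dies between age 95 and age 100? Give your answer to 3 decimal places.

This is the probability of reaching 95 but not 100, conditional on being alive at 70: (l_95 − l_100) / l_70.
= (995 − 78) / 59715 = 917 / 59715 = 0.015356.

0.015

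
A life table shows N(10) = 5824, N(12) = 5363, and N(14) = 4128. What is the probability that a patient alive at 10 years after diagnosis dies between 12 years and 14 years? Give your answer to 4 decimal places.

0.2121

This is the probability of reaching 12 but not 14, conditional on being alive at 10: (N(12) − N(14)) / N(10).
= (5363 − 4128) / 5824 = 1235 / 5824 = 0.212054.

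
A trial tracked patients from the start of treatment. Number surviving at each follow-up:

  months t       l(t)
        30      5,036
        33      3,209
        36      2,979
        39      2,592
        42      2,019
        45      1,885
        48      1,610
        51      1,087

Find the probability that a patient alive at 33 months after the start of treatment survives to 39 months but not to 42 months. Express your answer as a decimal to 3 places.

0.179

This is the probability of reaching 39 but not 42, conditional on being alive at 33: (l(39) − l(42)) / l(33).
= (2,592 − 2,019) / 3,209 = 573 / 3,209 = 0.178560.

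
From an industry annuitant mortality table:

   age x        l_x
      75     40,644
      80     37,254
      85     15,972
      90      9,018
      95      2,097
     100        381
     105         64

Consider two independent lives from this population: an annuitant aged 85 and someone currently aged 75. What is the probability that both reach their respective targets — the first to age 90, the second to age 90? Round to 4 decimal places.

p₁ = l_90/l_85 = 9,018/15,972 = 0.564613; p₂ = l_90/l_75 = 9,018/40,644 = 0.221878.
P(both) = p₁ × p₂ = 0.564613 × 0.221878 = 0.125275.

0.1253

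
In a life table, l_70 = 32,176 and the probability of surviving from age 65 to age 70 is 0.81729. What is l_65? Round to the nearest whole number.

l_65 = l_70 / p = 32,176 / 0.81729 = 39369.

39369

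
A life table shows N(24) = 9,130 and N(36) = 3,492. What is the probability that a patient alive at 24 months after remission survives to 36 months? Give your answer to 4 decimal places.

The conditional survival probability is N(36)/N(24) = 3,492/9,130 = 0.382475.

0.3825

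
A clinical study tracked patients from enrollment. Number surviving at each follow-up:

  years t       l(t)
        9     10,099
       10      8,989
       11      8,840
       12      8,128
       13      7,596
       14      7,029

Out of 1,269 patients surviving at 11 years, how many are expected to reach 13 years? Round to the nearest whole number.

The relevant probability is 7,596/8,840 = 0.859276.
Expected number = 1,269 × 0.859276 = 1090.

1090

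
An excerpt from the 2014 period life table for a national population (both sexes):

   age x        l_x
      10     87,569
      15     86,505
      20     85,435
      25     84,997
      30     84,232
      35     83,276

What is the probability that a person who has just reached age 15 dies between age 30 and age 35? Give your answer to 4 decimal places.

We want 15|5q15 = (l_30 − l_35)/l_15.
This is the probability of reaching 30 but not 35, conditional on being alive at 15: (l_30 − l_35) / l_15.
= (84,232 − 83,276) / 86,505 = 956 / 86,505 = 0.011051.

0.0111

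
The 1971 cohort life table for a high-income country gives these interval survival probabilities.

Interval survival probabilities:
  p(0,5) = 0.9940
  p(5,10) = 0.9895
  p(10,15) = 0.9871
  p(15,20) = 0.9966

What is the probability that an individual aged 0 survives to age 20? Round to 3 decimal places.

P(survive 0→20) = 0.9940 × 0.9895 × 0.9871 × 0.9966.
= 0.967574.

0.968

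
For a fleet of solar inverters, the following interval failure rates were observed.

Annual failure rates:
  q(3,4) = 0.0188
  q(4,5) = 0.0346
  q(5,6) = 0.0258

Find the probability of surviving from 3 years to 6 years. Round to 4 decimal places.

Chaining the interval survival probabilities: (1 − 0.0188) × (1 − 0.0346) × (1 − 0.0258).
= 0.9812 × 0.9654 × 0.9742 = 0.922811.

0.9228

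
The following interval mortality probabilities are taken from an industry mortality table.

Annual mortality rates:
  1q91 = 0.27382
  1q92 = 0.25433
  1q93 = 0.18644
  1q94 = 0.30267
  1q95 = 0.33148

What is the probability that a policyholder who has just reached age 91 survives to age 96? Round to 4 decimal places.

0.2054

Chaining the interval survival probabilities: (1 − 0.27382) × (1 − 0.25433) × (1 − 0.18644) × (1 − 0.30267) × (1 − 0.33148).
= 0.72618 × 0.74567 × 0.81356 × 0.69733 × 0.66852 = 0.205368.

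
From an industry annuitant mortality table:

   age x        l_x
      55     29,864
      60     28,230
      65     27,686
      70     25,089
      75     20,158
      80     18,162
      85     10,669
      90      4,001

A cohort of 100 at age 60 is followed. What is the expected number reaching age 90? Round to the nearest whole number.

14

The relevant probability is 4,001/28,230 = 0.141729.
Expected number = 100 × 0.141729 = 14.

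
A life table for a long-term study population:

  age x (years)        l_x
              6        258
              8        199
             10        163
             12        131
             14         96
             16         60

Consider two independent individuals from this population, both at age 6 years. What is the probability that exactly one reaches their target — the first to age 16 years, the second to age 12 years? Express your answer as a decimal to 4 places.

p₁ = l_16/l_6 = 60/258 = 0.232558; p₂ = l_12/l_6 = 131/258 = 0.507752.
P(exactly one) = p₁(1−p₂) + (1−p₁)p₂ = 0.114476 + 0.389670 = 0.504146.

0.5041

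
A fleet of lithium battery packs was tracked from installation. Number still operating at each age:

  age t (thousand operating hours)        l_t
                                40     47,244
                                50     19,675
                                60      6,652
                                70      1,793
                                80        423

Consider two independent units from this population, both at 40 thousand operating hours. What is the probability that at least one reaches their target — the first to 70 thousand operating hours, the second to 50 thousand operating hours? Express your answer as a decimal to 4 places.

p₁ = l_70/l_40 = 1,793/47,244 = 0.037952; p₂ = l_50/l_40 = 19,675/47,244 = 0.416455.
P(at least one) = 1 − (1−p₁)(1−p₂) = 1 − 0.962048 × 0.583545 = 0.438602.

0.4386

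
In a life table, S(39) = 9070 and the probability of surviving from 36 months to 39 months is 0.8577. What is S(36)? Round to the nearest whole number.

10575

S(36) = S(39) / p = 9070 / 0.8577 = 10575.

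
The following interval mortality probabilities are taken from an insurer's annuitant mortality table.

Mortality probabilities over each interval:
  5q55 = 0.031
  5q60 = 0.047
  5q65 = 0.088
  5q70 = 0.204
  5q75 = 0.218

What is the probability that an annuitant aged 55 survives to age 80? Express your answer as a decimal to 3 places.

0.524

25p55 = (1 − 0.031) × (1 − 0.047) × (1 − 0.088) × (1 − 0.204) × (1 − 0.218).
= 0.969 × 0.953 × 0.912 × 0.796 × 0.782 = 0.524241.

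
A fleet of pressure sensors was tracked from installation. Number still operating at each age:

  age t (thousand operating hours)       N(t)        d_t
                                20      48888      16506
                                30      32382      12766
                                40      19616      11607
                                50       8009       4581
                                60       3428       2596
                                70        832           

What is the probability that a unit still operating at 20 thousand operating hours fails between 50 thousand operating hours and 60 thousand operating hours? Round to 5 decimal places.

0.09370

This is the probability of reaching 50 but not 60, conditional on being operational at 20: (N(50) − N(60)) / N(20).
= (8009 − 3428) / 48888 = 4581 / 48888 = 0.093704.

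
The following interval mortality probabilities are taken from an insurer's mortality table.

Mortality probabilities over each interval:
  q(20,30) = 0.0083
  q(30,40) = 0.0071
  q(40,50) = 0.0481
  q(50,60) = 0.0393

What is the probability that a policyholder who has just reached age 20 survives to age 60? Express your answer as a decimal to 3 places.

Survival from 20 to 60 is the product of surviving each interval: (1 − 0.0083) × (1 − 0.0071) × (1 − 0.0481) × (1 − 0.0393).
= 0.9917 × 0.9929 × 0.9519 × 0.9607 = 0.900461.

0.900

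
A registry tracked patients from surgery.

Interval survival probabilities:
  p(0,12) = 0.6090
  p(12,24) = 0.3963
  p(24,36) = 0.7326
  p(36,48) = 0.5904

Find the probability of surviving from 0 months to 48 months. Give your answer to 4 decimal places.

Chaining the interval survival probabilities: 0.6090 × 0.3963 × 0.7326 × 0.5904.
= 0.104389.

0.1044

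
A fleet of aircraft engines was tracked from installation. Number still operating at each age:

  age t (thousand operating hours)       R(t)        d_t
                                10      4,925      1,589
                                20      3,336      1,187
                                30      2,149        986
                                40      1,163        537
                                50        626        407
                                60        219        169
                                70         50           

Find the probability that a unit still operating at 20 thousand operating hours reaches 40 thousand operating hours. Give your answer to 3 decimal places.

0.349

The conditional survival probability is R(40)/R(20) = 1,163/3,336 = 0.348621.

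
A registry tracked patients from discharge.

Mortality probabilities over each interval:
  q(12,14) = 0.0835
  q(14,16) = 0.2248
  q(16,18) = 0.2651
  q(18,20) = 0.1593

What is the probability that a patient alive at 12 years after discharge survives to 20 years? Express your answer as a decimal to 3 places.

0.439

Chaining the interval survival probabilities: (1 − 0.0835) × (1 − 0.2248) × (1 − 0.2651) × (1 − 0.1593).
= 0.9165 × 0.7752 × 0.7349 × 0.8407 = 0.438950.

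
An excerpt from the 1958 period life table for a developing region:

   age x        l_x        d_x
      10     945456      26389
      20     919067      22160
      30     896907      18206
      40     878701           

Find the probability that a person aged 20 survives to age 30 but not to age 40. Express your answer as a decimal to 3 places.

0.020

This is the probability of reaching 30 but not 40, conditional on being alive at 20: (l_30 − l_40) / l_20.
= (896907 − 878701) / 919067 = 18206 / 919067 = 0.019809.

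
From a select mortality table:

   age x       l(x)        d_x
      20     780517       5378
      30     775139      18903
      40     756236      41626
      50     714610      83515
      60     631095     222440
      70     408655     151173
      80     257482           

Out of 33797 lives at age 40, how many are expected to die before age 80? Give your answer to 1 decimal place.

The relevant probability is 1 − 257482/756236 = 0.659522.
Expected number = 33797 × 0.659522 = 22289.9.

22289.9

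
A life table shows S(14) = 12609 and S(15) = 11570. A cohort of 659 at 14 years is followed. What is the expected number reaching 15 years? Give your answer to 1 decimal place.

604.7

The relevant probability is 11570/12609 = 0.917599.
Expected number = 659 × 0.917599 = 604.7.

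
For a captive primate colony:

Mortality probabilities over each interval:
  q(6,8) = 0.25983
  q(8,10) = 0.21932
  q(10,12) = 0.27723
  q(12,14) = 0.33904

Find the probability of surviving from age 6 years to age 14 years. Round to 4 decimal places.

0.2760

Survival from 6 to 14 is the product of surviving each interval: (1 − 0.25983) × (1 − 0.21932) × (1 − 0.27723) × (1 − 0.33904).
= 0.74017 × 0.78068 × 0.72277 × 0.66096 = 0.276045.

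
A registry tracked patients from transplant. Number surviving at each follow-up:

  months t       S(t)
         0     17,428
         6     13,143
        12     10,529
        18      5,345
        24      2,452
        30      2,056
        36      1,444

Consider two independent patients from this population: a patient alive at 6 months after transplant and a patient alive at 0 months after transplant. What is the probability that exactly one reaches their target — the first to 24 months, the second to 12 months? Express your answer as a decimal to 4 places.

p₁ = S(24)/S(6) = 2,452/13,143 = 0.186563; p₂ = S(12)/S(0) = 10,529/17,428 = 0.604143.
P(exactly one) = p₁(1−p₂) + (1−p₁)p₂ = 0.073852 + 0.491432 = 0.565285.

0.5653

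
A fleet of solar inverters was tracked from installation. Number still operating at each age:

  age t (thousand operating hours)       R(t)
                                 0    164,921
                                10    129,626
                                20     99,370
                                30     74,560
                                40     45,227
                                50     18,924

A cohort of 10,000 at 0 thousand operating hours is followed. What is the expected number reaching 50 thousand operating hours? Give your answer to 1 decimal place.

1147.5

The relevant probability is 18,924/164,921 = 0.114746.
Expected number = 10,000 × 0.114746 = 1147.5.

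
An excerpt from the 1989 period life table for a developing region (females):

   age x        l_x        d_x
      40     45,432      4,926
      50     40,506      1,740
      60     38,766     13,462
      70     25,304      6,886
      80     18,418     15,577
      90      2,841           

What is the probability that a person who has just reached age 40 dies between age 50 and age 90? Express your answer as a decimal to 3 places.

0.829

We want 10|40q40 = (l_50 − l_90)/l_40.
This is the probability of reaching 50 but not 90, conditional on being alive at 40: (l_50 − l_90) / l_40.
= (40,506 − 2,841) / 45,432 = 37,665 / 45,432 = 0.829041.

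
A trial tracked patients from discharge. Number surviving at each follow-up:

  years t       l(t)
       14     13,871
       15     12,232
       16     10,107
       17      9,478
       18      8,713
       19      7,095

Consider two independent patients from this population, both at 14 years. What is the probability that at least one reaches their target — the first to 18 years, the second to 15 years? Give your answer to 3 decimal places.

p₁ = l(18)/l(14) = 8,713/13,871 = 0.628145; p₂ = l(15)/l(14) = 12,232/13,871 = 0.881840.
P(at least one) = 1 − (1−p₁)(1−p₂) = 1 − 0.371855 × 0.118160 = 0.956062.

0.956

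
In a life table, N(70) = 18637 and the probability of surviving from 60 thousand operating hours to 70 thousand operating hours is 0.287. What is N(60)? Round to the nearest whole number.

N(60) = N(70) / p = 18637 / 0.287 = 64937.

64937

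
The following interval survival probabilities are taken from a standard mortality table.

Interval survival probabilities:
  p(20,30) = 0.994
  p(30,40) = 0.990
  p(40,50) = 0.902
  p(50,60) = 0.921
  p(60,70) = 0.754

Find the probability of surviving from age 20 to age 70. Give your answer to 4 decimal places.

0.6164

P(survive 20→70) = 0.994 × 0.990 × 0.902 × 0.921 × 0.754.
= 0.616395.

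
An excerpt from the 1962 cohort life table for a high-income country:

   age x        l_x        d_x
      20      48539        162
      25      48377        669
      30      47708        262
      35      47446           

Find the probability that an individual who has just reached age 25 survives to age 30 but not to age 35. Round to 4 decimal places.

We want 5|5q25 = (l_30 − l_35)/l_25.
This is the probability of reaching 30 but not 35, conditional on being alive at 25: (l_30 − l_35) / l_25.
= (47708 − 47446) / 48377 = 262 / 48377 = 0.005416.

0.0054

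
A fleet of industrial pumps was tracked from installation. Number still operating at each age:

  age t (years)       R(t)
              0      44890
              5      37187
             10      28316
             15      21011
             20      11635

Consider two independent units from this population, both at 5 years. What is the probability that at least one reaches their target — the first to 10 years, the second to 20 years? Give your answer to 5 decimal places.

p₁ = R(10)/R(5) = 28316/37187 = 0.761449; p₂ = R(20)/R(5) = 11635/37187 = 0.312878.
P(at least one) = 1 − (1−p₁)(1−p₂) = 1 − 0.238551 × 0.687122 = 0.836086.

0.83609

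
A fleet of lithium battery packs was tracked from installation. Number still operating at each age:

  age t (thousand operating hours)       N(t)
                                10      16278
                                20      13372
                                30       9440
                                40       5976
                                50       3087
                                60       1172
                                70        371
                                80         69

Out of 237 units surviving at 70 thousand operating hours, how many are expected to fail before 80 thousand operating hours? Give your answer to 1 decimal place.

The relevant probability is 1 − 69/371 = 0.814016.
Expected number = 237 × 0.814016 = 192.9.

192.9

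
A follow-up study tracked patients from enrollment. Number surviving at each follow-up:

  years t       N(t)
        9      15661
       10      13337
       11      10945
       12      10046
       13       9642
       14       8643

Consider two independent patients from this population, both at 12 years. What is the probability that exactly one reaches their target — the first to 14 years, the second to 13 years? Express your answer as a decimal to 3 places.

0.169

p₁ = N(14)/N(12) = 8643/10046 = 0.860342; p₂ = N(13)/N(12) = 9642/10046 = 0.959785.
P(exactly one) = p₁(1−p₂) + (1−p₁)p₂ = 0.034599 + 0.134042 = 0.168640.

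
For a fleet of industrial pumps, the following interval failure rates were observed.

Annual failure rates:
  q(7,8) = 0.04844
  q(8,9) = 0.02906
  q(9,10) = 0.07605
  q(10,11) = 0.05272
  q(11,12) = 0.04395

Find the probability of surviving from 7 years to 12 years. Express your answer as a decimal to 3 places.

0.773

P(survive 7→12) = (1 − 0.04844) × (1 − 0.02906) × (1 − 0.07605) × (1 − 0.05272) × (1 − 0.04395).
= 0.95156 × 0.97094 × 0.92395 × 0.94728 × 0.95605 = 0.773101.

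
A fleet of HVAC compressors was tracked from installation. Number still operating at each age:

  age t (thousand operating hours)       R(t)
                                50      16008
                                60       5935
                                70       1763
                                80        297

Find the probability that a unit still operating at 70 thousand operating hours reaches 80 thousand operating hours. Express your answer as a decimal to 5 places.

0.16846

The conditional survival probability is R(80)/R(70) = 297/1763 = 0.168463.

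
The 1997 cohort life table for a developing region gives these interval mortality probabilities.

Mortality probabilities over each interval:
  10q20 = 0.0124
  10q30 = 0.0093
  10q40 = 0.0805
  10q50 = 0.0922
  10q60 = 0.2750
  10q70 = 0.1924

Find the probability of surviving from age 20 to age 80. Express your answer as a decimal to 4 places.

Chaining the interval survival probabilities: (1 − 0.0124) × (1 − 0.0093) × (1 − 0.0805) × (1 − 0.0922) × (1 − 0.2750) × (1 − 0.1924).
= 0.9876 × 0.9907 × 0.9195 × 0.9078 × 0.7250 × 0.8076 = 0.478189.

0.4782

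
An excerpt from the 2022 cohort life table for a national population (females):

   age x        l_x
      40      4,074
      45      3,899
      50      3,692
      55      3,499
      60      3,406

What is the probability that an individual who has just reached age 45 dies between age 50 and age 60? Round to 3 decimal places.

0.073

We want 5|10q45 = (l_50 − l_60)/l_45.
This is the probability of reaching 50 but not 60, conditional on being alive at 45: (l_50 − l_60) / l_45.
= (3,692 − 3,406) / 3,899 = 286 / 3,899 = 0.073352.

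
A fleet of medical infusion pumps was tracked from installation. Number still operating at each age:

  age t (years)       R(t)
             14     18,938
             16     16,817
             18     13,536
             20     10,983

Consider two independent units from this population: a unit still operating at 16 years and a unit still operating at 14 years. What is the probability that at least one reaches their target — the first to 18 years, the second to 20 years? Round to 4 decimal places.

0.9180

p₁ = R(18)/R(16) = 13,536/16,817 = 0.804900; p₂ = R(20)/R(14) = 10,983/18,938 = 0.579945.
P(at least one) = 1 − (1−p₁)(1−p₂) = 1 − 0.195100 × 0.420055 = 0.918047.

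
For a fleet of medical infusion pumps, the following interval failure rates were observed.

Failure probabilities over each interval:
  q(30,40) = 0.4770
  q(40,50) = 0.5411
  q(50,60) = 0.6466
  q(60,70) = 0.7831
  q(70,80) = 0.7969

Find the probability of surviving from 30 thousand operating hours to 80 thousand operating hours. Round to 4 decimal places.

0.0037

The overall survival probability is (1 − 0.4770) × (1 − 0.5411) × (1 − 0.6466) × (1 − 0.7831) × (1 − 0.7969).
= 0.5230 × 0.4589 × 0.3534 × 0.2169 × 0.2031 = 0.003736.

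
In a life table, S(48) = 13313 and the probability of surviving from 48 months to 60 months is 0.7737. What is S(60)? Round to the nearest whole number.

S(60) = S(48) × p = 13313 × 0.7737 = 10300.

10300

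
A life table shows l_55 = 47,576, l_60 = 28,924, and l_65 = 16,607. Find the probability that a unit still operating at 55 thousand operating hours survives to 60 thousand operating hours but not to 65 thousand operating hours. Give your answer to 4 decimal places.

This is the probability of reaching 60 but not 65, conditional on being operational at 55: (l_60 − l_65) / l_55.
= (28,924 − 16,607) / 47,576 = 12,317 / 47,576 = 0.258891.

0.2589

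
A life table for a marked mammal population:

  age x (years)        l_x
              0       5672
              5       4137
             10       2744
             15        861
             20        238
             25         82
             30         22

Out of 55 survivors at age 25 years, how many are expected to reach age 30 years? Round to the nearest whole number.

The relevant probability is 22/82 = 0.268293.
Expected number = 55 × 0.268293 = 15.

15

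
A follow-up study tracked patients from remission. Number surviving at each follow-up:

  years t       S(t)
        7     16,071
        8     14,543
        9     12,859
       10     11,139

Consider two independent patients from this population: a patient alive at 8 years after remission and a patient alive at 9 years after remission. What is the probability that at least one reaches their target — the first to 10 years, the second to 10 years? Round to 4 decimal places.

p₁ = S(10)/S(8) = 11,139/14,543 = 0.765936; p₂ = S(10)/S(9) = 11,139/12,859 = 0.866242.
P(at least one) = 1 − (1−p₁)(1−p₂) = 1 − 0.234064 × 0.133758 = 0.968692.

0.9687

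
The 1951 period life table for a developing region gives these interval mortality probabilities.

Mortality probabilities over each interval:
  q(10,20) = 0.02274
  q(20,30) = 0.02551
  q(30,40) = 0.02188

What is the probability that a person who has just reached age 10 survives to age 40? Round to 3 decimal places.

0.931

Survival from 10 to 40 is the product of surviving each interval: (1 − 0.02274) × (1 − 0.02551) × (1 − 0.02188).
= 0.97726 × 0.97449 × 0.97812 = 0.931493.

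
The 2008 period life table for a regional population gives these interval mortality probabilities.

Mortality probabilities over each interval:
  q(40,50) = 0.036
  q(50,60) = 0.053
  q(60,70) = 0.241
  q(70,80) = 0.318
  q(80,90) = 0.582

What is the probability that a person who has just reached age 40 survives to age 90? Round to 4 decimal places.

0.1975

Survival from 40 to 90 is the product of surviving each interval: (1 − 0.036) × (1 − 0.053) × (1 − 0.241) × (1 − 0.318) × (1 − 0.582).
= 0.964 × 0.947 × 0.759 × 0.682 × 0.418 = 0.197528.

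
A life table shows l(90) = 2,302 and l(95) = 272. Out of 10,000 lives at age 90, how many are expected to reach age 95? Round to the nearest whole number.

1182

The relevant probability is 272/2,302 = 0.118158.
Expected number = 10,000 × 0.118158 = 1182.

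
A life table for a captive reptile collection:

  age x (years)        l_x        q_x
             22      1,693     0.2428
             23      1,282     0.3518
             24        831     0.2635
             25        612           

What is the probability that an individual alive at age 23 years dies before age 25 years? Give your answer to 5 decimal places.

0.52262

P(die before 25 | alive at 23) = 1 − l_25/l_23 = 1 − 612/1,282 = (670)/1,282 = 0.522621.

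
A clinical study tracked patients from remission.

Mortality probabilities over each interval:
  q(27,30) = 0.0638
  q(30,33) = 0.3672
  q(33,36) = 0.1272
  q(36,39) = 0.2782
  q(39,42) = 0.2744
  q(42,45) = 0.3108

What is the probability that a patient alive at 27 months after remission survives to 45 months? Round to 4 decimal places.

The overall survival probability is (1 − 0.0638) × (1 − 0.3672) × (1 − 0.1272) × (1 − 0.2782) × (1 − 0.2744) × (1 − 0.3108).
= 0.9362 × 0.6328 × 0.8728 × 0.7218 × 0.7256 × 0.6892 = 0.186642.

0.1866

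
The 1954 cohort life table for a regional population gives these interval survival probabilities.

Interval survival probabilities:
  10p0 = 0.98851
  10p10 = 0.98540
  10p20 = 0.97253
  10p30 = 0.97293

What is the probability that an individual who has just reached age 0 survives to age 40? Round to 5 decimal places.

0.92168

Chaining the interval survival probabilities: 0.98851 × 0.98540 × 0.97253 × 0.97293.
= 0.921676.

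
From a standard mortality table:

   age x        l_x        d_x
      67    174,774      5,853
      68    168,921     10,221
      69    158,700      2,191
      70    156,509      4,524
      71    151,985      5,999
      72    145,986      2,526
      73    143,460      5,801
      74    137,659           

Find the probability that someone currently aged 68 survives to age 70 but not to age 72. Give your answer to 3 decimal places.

We want 2|2q68 = (l_70 − l_72)/l_68.
This is the probability of reaching 70 but not 72, conditional on being alive at 68: (l_70 − l_72) / l_68.
= (156,509 − 145,986) / 168,921 = 10,523 / 168,921 = 0.062295.

0.062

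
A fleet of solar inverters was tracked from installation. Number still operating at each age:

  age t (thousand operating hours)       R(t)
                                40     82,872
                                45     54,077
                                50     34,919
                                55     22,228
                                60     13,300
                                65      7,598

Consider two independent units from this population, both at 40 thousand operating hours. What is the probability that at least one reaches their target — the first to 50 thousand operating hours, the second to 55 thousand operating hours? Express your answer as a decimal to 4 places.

p₁ = R(50)/R(40) = 34,919/82,872 = 0.421361; p₂ = R(55)/R(40) = 22,228/82,872 = 0.268221.
P(at least one) = 1 − (1−p₁)(1−p₂) = 1 − 0.578639 × 0.731779 = 0.576564.

0.5766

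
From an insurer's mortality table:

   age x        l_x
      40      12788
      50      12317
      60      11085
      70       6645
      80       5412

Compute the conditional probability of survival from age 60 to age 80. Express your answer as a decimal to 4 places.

0.4882

We want 20p60 = l_80/l_60.
The conditional survival probability is l_80/l_60 = 5412/11085 = 0.488227.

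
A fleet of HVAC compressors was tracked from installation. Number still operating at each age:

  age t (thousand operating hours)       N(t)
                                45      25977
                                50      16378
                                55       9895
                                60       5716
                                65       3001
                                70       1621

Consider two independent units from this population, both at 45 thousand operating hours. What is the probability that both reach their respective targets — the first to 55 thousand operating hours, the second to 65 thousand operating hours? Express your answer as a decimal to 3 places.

p₁ = N(55)/N(45) = 9895/25977 = 0.380914; p₂ = N(65)/N(45) = 3001/25977 = 0.115525.
P(both) = p₁ × p₂ = 0.380914 × 0.115525 = 0.044005.

0.044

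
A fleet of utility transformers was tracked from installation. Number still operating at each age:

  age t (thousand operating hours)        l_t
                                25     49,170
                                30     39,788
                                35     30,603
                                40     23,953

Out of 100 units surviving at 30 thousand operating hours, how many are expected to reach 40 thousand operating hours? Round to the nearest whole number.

The relevant probability is 23,953/39,788 = 0.602016.
Expected number = 100 × 0.602016 = 60.

60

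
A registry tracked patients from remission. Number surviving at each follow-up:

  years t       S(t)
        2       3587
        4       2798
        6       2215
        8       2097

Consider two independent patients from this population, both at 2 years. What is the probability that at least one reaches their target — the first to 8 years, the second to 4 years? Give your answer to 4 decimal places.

0.9086

p₁ = S(8)/S(2) = 2097/3587 = 0.584611; p₂ = S(4)/S(2) = 2798/3587 = 0.780039.
P(at least one) = 1 − (1−p₁)(1−p₂) = 1 − 0.415389 × 0.219961 = 0.908631.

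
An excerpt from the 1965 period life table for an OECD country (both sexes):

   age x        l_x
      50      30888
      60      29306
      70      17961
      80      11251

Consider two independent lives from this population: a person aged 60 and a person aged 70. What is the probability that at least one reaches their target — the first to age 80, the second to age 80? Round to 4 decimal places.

0.7698

p₁ = l_80/l_60 = 11251/29306 = 0.383915; p₂ = l_80/l_70 = 11251/17961 = 0.626413.
P(at least one) = 1 − (1−p₁)(1−p₂) = 1 − 0.616085 × 0.373587 = 0.769839.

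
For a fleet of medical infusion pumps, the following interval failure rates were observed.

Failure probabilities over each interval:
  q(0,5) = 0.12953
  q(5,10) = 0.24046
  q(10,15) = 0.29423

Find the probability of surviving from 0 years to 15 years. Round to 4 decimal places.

P(survive 0→15) = (1 − 0.12953) × (1 − 0.24046) × (1 − 0.29423).
= 0.87047 × 0.75954 × 0.70577 = 0.466625.

0.4666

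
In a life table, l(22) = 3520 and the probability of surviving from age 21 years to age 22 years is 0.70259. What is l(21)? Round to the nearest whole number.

l(21) = l(22) / p = 3520 / 0.70259 = 5010.

5010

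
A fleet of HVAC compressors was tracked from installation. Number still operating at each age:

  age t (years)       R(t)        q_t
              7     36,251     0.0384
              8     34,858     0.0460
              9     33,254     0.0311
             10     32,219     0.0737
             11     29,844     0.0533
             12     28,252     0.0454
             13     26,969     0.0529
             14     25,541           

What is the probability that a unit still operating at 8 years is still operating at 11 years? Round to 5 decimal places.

0.85616

The conditional survival probability is R(11)/R(8) = 29,844/34,858 = 0.856159.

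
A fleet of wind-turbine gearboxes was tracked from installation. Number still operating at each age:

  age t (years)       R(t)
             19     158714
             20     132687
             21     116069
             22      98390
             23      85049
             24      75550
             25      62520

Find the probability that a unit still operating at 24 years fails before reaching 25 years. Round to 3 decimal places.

P(fail before 25 | operational at 24) = 1 − R(25)/R(24) = 1 − 62520/75550 = (13030)/75550 = 0.172469.

0.172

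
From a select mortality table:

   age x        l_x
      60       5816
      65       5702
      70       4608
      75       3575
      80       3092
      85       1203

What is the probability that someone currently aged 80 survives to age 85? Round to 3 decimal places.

0.389

The conditional survival probability is l_85/l_80 = 1203/3092 = 0.389069.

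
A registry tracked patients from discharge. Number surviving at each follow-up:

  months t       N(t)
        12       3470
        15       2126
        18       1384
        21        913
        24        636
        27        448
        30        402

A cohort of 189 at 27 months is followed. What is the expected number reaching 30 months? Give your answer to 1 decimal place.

The relevant probability is 402/448 = 0.897321.
Expected number = 189 × 0.897321 = 169.6.

169.6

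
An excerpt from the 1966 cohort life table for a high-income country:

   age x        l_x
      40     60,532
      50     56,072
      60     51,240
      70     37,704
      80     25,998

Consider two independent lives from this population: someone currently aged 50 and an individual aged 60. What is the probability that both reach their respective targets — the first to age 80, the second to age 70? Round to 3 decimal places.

0.341

p₁ = l_80/l_50 = 25,998/56,072 = 0.463654; p₂ = l_70/l_60 = 37,704/51,240 = 0.735831.
P(both) = p₁ × p₂ = 0.463654 × 0.735831 = 0.341171.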